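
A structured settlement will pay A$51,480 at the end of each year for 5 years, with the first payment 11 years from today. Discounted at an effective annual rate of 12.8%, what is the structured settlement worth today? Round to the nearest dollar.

PV at t=10 (ordinary 5-year annuity): 51480 × a(5|0.128) = 51480 × 3.534463 = 181,954.1574
Discount back 10 years: 181,954.1574 × (1+0.128)^(−10) = 181,954.1574 × 0.299853 = 54,559.5760

A$54,560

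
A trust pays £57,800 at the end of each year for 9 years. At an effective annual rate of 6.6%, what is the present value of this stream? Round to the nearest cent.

Annuity factor a(9|0.066) = 6.627559; PV = 57800 × 6.627559 = 383,072.8929

£383,072.89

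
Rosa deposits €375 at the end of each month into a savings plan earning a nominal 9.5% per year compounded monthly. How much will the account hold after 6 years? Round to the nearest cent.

€36,203.82

i = 0.095/12 = 0.00791667 per month; n = 6·12 = 72.
Accumulation factor s(72|0.00791667) = 96.543509; FV = 375 × 96.543509 = 36,203.8160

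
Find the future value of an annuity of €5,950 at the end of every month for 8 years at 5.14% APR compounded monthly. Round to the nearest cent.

€704,696.94

With 12 periods per year: i = 0.00428333, n = 96.
Accumulation factor s(96|0.00428333) = 118.436460; FV = 5950 × 118.436460 = 704,696.9378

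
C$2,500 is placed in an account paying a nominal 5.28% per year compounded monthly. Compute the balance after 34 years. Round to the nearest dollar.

C$14,993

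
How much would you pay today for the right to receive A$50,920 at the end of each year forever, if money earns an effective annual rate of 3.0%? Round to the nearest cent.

A$1,697,333.33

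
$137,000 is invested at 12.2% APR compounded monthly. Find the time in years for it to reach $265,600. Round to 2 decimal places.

Periodic rate i = 0.122/12 = 0.0101667.
(1+i)^n = 265600/137000 = 1.93869, so n = ln 1.93869 / ln 1.01017 = 65.4462 months
= 65.4462/12 years

5.45 years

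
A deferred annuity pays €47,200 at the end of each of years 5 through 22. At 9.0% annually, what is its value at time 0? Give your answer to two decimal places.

PV at t=4 (ordinary 18-year annuity): 47200 × a(18|0.09) = 47200 × 8.755625 = 413,265.5052
PV₀ = 413,265.5052 / (1+0.09)^4 = 413,265.5052 / 1.411582 = 292,767.7027

€292,767.70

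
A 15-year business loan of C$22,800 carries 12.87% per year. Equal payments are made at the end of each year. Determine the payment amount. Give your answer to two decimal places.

C$3,504.45

PMT = 22800 / ( [1 − (1+0.1287)^(−15)] / 0.1287 ) = 22800 / 6.506018 = 3,504.4478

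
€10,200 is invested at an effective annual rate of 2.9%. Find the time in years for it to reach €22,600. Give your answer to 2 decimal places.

(1+i)^n = 22600/10200 = 2.21569, so n = ln 2.21569 / ln 1.029 = 27.8291 years

27.83 years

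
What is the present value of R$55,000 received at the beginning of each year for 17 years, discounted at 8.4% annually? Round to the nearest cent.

R$529,619.94

PV = PMT · [1 − (1+i)^(−n)] / i × (1+i) = 55000 · 9.629454 = 529,619.9429
(annuity-due: payments at period start, so ×(1+i).)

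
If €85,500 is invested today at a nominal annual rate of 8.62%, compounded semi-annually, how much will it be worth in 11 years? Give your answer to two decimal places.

€216,340.04

i = 0.0862/2 = 0.0431 per half-year; n = 11·2 = 22.
85,500 × (1+0.0431)^22 = 85,500 × 2.530293 = 216,340.0439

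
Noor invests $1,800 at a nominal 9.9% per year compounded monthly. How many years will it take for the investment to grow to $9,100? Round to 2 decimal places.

Periodic rate i = 0.099/12 = 0.00825.
n = ln(9100/1800) / ln(1+0.00825) = ln(5.05556) / 0.008216 = 197.2319 months
= 197.2319/12 years

16.44 years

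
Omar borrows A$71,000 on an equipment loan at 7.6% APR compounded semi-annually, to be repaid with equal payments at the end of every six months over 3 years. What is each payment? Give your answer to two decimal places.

A$13,456.04

Periodic rate i = 0.076/2 = 0.038; n = 3 × 2 = 6 periods.
Annuity-PV factor = 5.276441; PMT = 71000 / 5.276441 = 13,456.0392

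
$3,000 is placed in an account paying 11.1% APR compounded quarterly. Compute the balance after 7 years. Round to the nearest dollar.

$6,456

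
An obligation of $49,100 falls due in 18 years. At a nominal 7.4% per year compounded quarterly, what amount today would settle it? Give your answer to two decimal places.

$13,118.59

With 4 periods per year: i = 0.0185, n = 72.
PV = 49,100 / (1 + 0.0185)^72 = 49,100 / 3.742781 = 13,118.5880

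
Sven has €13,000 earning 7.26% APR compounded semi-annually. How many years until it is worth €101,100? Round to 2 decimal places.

28.76 years

Periodic rate i = 0.0726/2 = 0.0363.
(1+i)^n = 101100/13000 = 7.77692, so n = ln 7.77692 / ln 1.0363 = 57.5253 half-years
= 57.5253/2 years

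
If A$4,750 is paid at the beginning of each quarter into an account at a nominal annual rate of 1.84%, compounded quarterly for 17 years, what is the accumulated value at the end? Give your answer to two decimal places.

Periodic rate i = 0.0184/4 = 0.0046; n = 17 × 4 = 68 periods.
FV = 4750 × [(1+0.0046)^68 − 1] / 0.0046 × (1+i) = 4750 × 79.989694 = 379,951.0446
(Beginning-of-period payments → annuity-due factor ×(1+i).)

A$379,951.04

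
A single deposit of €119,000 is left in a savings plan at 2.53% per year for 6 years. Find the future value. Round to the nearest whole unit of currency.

FV = PV·(1+i)^n = 119,000 × 1.161731 = 138,246.0418

€138,246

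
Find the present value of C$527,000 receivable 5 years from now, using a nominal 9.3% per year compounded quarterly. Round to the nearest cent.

C$332,794.05

i = 0.093/4 = 0.02325 per quarter; n = 5·4 = 20.
PV = 527,000 / (1 + 0.02325)^20 = 527,000 / 1.583562 = 332,794.0469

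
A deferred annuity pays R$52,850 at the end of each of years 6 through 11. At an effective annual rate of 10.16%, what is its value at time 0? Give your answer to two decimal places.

PV at t=5 (ordinary 6-year annuity): 52850 × a(6|0.1016) = 52850 × 4.334915 = 229,100.2793
PV₀ = 229,100.2793 / (1+0.1016)^5 = 229,100.2793 / 1.622257 = 141,223.1787

R$141,223.18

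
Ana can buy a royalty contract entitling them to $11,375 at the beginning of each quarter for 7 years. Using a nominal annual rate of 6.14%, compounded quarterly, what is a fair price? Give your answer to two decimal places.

$261,263.95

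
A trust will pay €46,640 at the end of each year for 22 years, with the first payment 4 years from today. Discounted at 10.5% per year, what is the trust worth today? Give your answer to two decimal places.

Value one period before first payment (t=3): 46640 × [1 − (1+0.105)^(−22)] / 0.105 = 46640 × 8.464945 = 394,805.0136
PV₀ = 394,805.0136 / (1+0.105)^3 = 394,805.0136 / 1.349233 = 292,614.4879

€292,614.49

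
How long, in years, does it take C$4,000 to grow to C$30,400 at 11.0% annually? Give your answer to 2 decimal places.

(1+i)^n = 30400/4000 = 7.60000, so n = ln 7.60000 / ln 1.11 = 19.4342 years

19.43 years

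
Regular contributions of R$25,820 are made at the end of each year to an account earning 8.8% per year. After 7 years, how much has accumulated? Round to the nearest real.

FV = PMT · [(1+i)^n − 1] / i = 25820 · 9.144188 = 236,102.9415

R$236,103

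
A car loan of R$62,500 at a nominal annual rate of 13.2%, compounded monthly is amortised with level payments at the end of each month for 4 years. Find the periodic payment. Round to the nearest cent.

R$1,682.93

Periodic rate i = 0.132/12 = 0.011; n = 4 × 12 = 48 periods.
Annuity-PV factor = 37.137629; PMT = 62500 / 37.137629 = 1,682.9292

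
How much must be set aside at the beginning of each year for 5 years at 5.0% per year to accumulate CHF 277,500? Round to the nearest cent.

PMT = 277500 / ( [(1+0.05)^5 − 1] / 0.05 × (1+i) ) = 277500 / 5.801913 = 47,829.0538

CHF 47,829.05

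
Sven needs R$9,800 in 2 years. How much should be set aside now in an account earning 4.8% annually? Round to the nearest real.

R$8,923

Discount factor = (1+0.048)^(−2) = 0.910495; PV = 9,800 × 0.910495 = 8,922.8483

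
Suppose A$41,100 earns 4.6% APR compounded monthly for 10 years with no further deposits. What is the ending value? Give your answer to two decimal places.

A$65,048.21

With 12 periods per year: i = 0.00383333, n = 120.
FV = 41,100 × (1 + 0.00383333)^120 = 65,048.2109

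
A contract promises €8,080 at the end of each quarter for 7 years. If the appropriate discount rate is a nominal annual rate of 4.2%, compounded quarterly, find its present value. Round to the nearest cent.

With 4 periods per year: i = 0.0105, n = 28.
PV = 8080 × [1 − (1+0.0105)^(−28)] / 0.0105 = 8080 × 24.150504 = 195,136.0691

€195,136.07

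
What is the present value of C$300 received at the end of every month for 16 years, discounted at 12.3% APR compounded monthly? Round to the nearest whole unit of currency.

Periodic rate i = 0.123/12 = 0.01025; n = 16 × 12 = 192 periods.
PV = 300 × [1 − (1+0.01025)^(−192)] / 0.01025 = 300 × 83.790936 = 25,137.2808

C$25,137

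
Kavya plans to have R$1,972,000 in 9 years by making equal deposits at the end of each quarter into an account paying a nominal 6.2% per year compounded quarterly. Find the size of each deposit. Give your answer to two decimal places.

With 4 periods per year: i = 0.0155, n = 36.
PMT = 1.972e+06 / ( [(1+0.0155)^36 − 1] / 0.0155 ) = 1.972e+06 / 47.723365 = 41,321.4784

R$41,321.48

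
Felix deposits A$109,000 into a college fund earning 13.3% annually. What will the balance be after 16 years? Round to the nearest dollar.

A$803,721

FV = 109,000 × (1 + 0.133)^16 = 803,720.5185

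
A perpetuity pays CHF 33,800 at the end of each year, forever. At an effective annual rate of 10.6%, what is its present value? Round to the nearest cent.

PV = PMT / i = 33800 / 0.106 = 318,867.9245

CHF 318,867.92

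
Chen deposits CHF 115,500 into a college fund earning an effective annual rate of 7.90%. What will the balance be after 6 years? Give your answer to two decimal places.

FV = PV·(1+i)^n = 115,500 × 1.578079 = 182,268.0941

CHF 182,268.09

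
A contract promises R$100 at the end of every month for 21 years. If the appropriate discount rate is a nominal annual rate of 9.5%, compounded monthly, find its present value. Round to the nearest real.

R$10,900

Periodic rate i = 0.095/12 = 0.00791667; n = 21 × 12 = 252 periods.
Annuity factor a(252|0.00791667) = 108.999624; PV = 100 × 108.999624 = 10,899.9624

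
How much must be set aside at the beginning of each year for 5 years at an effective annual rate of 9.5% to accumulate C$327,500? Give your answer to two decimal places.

PMT = 327500 / ( [(1+0.095)^5 − 1] / 0.095 × (1+i) ) = 327500 / 6.618857 = 49,479.8417

C$49,479.84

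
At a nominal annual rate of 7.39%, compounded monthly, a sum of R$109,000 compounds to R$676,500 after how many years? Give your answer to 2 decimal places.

Periodic rate i = 0.0739/12 = 0.00615833.
(1+i)^n = 676500/109000 = 6.20642, so n = ln 6.20642 / ln 1.00616 = 297.3532 months
= 297.3532/12 years

24.78 years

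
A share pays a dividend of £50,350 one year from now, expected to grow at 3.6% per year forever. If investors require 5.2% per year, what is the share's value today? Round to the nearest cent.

£3,146,875.00

PV = PMT / (i − g) = 50350 / (0.052 − 0.036) = 50350 / 0.016000 = 3,146,875.0000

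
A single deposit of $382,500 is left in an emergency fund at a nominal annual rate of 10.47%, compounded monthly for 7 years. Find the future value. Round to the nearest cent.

i = 0.1047/12 = 0.008725 per month; n = 7·12 = 84.
FV = 382,500 × (1 + 0.008725)^84 = 793,497.0749

$793,497.07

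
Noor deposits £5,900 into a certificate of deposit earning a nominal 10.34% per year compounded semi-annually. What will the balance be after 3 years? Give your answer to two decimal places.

£7,983.68

With 2 periods per year: i = 0.0517, n = 6.
FV = 5,900 × (1 + 0.0517)^6 = 7,983.6825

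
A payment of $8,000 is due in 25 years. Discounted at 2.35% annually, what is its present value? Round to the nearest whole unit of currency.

PV = FV·(1+i)^(−n) = 8,000 × 0.559505 = 4,476.0385

$4,476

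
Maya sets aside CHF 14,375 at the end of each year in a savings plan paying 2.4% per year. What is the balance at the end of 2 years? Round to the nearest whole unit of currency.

Accumulation factor s(2|0.024) = 2.024000; FV = 14375 × 2.024000 = 29,095.0000

CHF 29,095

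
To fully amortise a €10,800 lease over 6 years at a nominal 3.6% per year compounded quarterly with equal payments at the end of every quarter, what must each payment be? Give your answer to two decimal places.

€502.36

With 4 periods per year: i = 0.009, n = 24.
PMT = 10800 / ( [1 − (1+0.009)^(−24)] / 0.009 ) = 10800 / 21.498424 = 502.3624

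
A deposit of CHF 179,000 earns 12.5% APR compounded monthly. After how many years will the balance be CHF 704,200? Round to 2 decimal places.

11.01 years

Periodic rate i = 0.125/12 = 0.0104167.
(1+i)^n = 704200/179000 = 3.93408, so n = ln 3.93408 / ln 1.01042 = 132.1726 months
= 132.1726/12 years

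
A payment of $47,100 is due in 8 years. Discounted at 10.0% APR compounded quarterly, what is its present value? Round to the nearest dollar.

$21,373

Periodic rate i = 0.1/4 = 0.025; n = 8 × 4 = 32 periods.
PV = 47,100 / (1 + 0.025)^32 = 47,100 / 2.203757 = 21,372.5930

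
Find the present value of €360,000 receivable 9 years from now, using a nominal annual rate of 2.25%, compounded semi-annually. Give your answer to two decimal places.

Periodic rate i = 0.0225/2 = 0.01125; n = 9 × 2 = 18 periods.
Discount factor = (1+0.01125)^(−18) = 0.817610; PV = 360,000 × 0.817610 = 294,339.7235

€294,339.72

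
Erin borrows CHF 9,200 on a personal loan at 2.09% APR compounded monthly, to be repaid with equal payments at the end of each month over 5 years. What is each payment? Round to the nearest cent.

CHF 161.62

i = 0.0209/12 = 0.00174167 per month; n = 5·12 = 60.
Annuity-PV factor = 56.924395; PMT = 9200 / 56.924395 = 161.6179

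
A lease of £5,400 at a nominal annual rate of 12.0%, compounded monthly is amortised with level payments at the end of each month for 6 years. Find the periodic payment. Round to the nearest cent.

£105.57

Periodic rate i = 0.12/12 = 0.01; n = 6 × 12 = 72 periods.
PMT = 5400 / ( [1 − (1+0.01)^(−72)] / 0.01 ) = 5400 / 51.150391 = 105.5710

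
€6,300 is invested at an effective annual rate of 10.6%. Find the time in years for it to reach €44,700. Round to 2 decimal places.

19.45 years

(1+i)^n = 44700/6300 = 7.09524, so n = ln 7.09524 / ln 1.106 = 19.4484 years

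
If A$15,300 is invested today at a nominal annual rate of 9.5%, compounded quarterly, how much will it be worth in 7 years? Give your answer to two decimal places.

A$29,520.32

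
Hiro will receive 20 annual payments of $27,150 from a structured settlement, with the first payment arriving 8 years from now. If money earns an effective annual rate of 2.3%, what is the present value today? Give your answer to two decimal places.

PV at t=7 (ordinary 20-year annuity): 27150 × a(20|0.023) = 27150 × 15.887766 = 431,352.8476
Discount back 7 years: 431,352.8476 × (1+0.023)^(−7) = 431,352.8476 × 0.852846 = 367,877.5059

$367,877.51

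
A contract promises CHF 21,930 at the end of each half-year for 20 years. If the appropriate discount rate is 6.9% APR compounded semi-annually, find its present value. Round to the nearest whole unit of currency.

CHF 471,971

Periodic rate i = 0.069/2 = 0.0345; n = 20 × 2 = 40 periods.
PV = 21930 × [1 − (1+0.0345)^(−40)] / 0.0345 = 21930 × 21.521688 = 471,970.6211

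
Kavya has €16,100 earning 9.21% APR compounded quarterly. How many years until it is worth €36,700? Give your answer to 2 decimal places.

Periodic rate i = 0.0921/4 = 0.023025.
(1+i)^n = 36700/16100 = 2.27950, so n = ln 2.27950 / ln 1.02303 = 36.1958 quarters
= 36.1958/4 years

9.05 years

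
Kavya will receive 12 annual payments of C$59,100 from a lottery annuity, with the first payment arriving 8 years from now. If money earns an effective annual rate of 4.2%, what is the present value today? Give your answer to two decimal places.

C$411,079.33

PV at t=7 (ordinary 12-year annuity): 59100 × a(12|0.042) = 59100 × 9.277099 = 548,276.5560
PV₀ = 548,276.5560 / (1+0.042)^7 = 548,276.5560 / 1.333749 = 411,079.3331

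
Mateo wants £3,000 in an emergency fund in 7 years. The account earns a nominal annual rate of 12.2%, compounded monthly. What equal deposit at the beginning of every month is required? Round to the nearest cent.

i = 0.122/12 = 0.0101667 per month; n = 7·12 = 84.
FV-annuity factor × (1+i) = 133.035679; PMT = 3000 / 133.035679 = 22.5503

£22.55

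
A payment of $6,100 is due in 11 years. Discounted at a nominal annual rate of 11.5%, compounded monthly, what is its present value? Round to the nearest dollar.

With 12 periods per year: i = 0.00958333, n = 132.
PV = FV·(1+i)^(−n) = 6,100 × 0.283944 = 1,732.0606

$1,732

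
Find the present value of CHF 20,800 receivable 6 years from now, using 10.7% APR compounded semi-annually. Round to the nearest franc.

CHF 11,129

i = 0.107/2 = 0.0535 per half-year; n = 6·2 = 12.
PV = FV·(1+i)^(−n) = 20,800 × 0.535039 = 11,128.8133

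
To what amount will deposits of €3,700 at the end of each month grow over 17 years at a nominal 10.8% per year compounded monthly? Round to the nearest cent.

€2,146,044.32

i = 0.108/12 = 0.009 per month; n = 17·12 = 204.
FV = PMT · [(1+i)^n − 1] / i = 3700 · 580.011979 = 2,146,044.3229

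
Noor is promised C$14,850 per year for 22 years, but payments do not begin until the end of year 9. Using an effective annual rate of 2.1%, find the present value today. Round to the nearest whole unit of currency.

Value one period before first payment (t=8): 14850 × [1 − (1+0.021)^(−22)] / 0.021 = 14850 × 17.474111 = 259,490.5439
Discount back 8 years: 259,490.5439 × (1+0.021)^(−8) = 259,490.5439 × 0.846826 = 219,743.2785

C$219,743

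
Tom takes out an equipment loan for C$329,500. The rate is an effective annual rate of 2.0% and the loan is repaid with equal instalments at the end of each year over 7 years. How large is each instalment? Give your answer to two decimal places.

C$50,911.69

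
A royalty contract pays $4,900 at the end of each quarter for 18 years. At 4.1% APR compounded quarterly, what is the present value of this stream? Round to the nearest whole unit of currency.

$248,648

Periodic rate i = 0.041/4 = 0.01025; n = 18 × 4 = 72 periods.
PV = PMT · [1 − (1+i)^(−n)] / i = 4900 · 50.744547 = 248,648.2814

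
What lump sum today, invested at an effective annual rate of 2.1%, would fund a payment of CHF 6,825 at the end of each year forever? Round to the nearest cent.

PV = PMT / i = 6825 / 0.021 = 325,000.0000

CHF 325,000.00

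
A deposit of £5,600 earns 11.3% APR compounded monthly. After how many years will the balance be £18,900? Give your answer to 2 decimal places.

10.82 years

Periodic rate i = 0.113/12 = 0.00941667.
n = ln(18900/5600) / ln(1+0.00941667) = ln(3.37500) / 0.009373 = 129.7820 months
= 129.7820/12 years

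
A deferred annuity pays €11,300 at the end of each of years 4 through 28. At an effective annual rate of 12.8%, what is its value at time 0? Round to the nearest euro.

€58,481

Value one period before first payment (t=3): 11300 × [1 − (1+0.128)^(−25)] / 0.128 = 11300 × 7.427853 = 83,934.7370
PV₀ = 83,934.7370 / (1+0.128)^3 = 83,934.7370 / 1.435249 = 58,480.9522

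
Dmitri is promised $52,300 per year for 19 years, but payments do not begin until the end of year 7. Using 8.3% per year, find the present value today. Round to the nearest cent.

$304,684.17

PV at t=6 (ordinary 19-year annuity): 52300 × a(19|0.083) = 52300 × 9.399807 = 491,609.9106
PV₀ = 491,609.9106 / (1+0.083)^6 = 491,609.9106 / 1.613507 = 304,684.1692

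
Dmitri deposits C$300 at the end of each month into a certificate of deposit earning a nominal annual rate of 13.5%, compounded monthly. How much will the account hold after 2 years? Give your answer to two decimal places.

C$8,213.10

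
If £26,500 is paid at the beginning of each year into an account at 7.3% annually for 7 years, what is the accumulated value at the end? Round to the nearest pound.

£248,340

Accumulation factor s(7|0.073) × (1+i) = 9.371305; FV = 26500 × 9.371305 = 248,339.5761
Payments are at the start of each period, so multiply by (1+i).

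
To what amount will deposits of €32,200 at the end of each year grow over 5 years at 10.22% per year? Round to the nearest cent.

€197,447.01

FV = PMT · [(1+i)^n − 1] / i = 32200 · 6.131895 = 197,447.0128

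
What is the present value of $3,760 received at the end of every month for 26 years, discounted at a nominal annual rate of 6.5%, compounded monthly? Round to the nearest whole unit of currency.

$565,483

Periodic rate i = 0.065/12 = 0.00541667; n = 26 × 12 = 312 periods.
PV = 3760 × [1 − (1+0.00541667)^(−312)] / 0.00541667 = 3760 × 150.394529 = 565,483.4279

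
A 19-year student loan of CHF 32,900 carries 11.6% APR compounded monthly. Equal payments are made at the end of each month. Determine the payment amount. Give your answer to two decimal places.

CHF 357.96

Periodic rate i = 0.116/12 = 0.00966667; n = 19 × 12 = 228 periods.
Annuity-PV factor = 91.910157; PMT = 32900 / 91.910157 = 357.9583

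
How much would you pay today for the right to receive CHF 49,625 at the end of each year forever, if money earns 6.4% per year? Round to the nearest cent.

CHF 775,390.62

PV = C/r = 49625/0.064 = 775,390.6250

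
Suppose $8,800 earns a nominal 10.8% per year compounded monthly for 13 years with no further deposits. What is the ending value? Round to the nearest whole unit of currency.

$35,604

With 12 periods per year: i = 0.009, n = 156.
FV = 8,800 × (1 + 0.009)^156 = 35,604.4765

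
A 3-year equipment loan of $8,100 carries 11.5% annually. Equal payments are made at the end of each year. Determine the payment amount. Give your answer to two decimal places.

$3,343.49

Annuity-PV factor = 2.422619; PMT = 8100 / 2.422619 = 3,343.4885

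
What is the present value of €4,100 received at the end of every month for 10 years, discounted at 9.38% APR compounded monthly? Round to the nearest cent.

Periodic rate i = 0.0938/12 = 0.00781667; n = 10 × 12 = 120 periods.
PV = PMT · [1 − (1+i)^(−n)] / i = 4100 · 77.675058 = 318,467.7394

€318,467.74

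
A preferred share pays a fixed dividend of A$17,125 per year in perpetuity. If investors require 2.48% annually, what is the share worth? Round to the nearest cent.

A$690,524.19

PV = C/r = 17125/0.0248 = 690,524.1935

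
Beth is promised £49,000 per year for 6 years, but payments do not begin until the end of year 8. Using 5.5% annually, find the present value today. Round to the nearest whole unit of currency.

£168,271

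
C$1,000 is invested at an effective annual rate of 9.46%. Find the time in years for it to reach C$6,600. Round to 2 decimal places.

20.88 years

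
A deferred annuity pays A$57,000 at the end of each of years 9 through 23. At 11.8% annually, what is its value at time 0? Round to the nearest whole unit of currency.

A$160,767

Value one period before first payment (t=8): 57000 × [1 − (1+0.118)^(−15)] / 0.118 = 57000 × 6.884233 = 392,401.2677
Discount back 8 years: 392,401.2677 × (1+0.118)^(−8) = 392,401.2677 × 0.409700 = 160,766.6541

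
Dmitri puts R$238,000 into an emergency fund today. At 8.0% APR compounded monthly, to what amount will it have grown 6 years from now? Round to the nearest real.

i = 0.08/12 = 0.00666667 per month; n = 6·12 = 72.
FV = 238,000 × (1 + 0.00666667)^72 = 384,013.5158

R$384,014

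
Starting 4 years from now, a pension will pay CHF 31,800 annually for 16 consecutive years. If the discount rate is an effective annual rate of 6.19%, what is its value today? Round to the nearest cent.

PV at t=3 (ordinary 16-year annuity): 31800 × a(16|0.0619) = 31800 × 9.975332 = 317,215.5439
PV₀ = 317,215.5439 / (1+0.0619)^3 = 317,215.5439 / 1.197432 = 264,913.1993

CHF 264,913.20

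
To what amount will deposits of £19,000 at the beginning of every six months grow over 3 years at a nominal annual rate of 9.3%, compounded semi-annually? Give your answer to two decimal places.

£134,060.15

i = 0.093/2 = 0.0465 per half-year; n = 3·2 = 6.
FV = PMT · [(1+i)^n − 1] / i × (1+i) = 19000 · 7.055798 = 134,060.1530
(Beginning-of-period payments → annuity-due factor ×(1+i).)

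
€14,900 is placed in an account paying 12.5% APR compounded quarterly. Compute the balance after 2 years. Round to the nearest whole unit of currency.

€19,059

Periodic rate i = 0.125/4 = 0.03125; n = 2 × 4 = 8 periods.
14,900 × (1+0.03125)^8 = 14,900 × 1.279121 = 19,058.9057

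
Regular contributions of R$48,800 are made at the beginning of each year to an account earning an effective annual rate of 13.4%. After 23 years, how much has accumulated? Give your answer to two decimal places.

FV = 48800 × [(1+0.134)^23 − 1] / 0.134 × (1+i) = 48800 × 144.156281 = 7,034,826.5072
(Beginning-of-period payments → annuity-due factor ×(1+i).)

R$7,034,826.51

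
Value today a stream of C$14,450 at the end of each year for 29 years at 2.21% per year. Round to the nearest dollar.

C$306,976

PV = PMT · [1 − (1+i)^(−n)] / i = 14450 · 21.243993 = 306,975.6964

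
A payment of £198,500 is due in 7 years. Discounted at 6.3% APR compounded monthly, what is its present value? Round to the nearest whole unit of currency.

£127,861

i = 0.063/12 = 0.00525 per month; n = 7·12 = 84.
Discount factor = (1+0.00525)^(−84) = 0.644135; PV = 198,500 × 0.644135 = 127,860.8661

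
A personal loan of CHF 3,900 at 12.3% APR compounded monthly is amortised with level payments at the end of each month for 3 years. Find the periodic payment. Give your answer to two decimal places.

CHF 130.10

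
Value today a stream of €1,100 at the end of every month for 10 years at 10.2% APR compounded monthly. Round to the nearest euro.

Periodic rate i = 0.102/12 = 0.0085; n = 10 × 12 = 120 periods.
PV = 1100 × [1 − (1+0.0085)^(−120)] / 0.0085 = 1100 × 75.040862 = 82,544.9483

€82,545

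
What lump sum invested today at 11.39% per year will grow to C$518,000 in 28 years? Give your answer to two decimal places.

Discount factor = (1+0.1139)^(−28) = 0.048787; PV = 518,000 × 0.048787 = 25,271.7926

C$25,271.79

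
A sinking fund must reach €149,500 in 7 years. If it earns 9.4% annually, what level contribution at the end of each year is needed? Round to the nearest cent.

PMT = 149500 / ( [(1+0.094)^7 − 1] / 0.094 ) = 149500 / 9.314022 = 16,051.0678

€16,051.07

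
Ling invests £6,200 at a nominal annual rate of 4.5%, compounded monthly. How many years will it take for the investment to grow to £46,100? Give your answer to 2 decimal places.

44.67 years

Periodic rate i = 0.045/12 = 0.00375.
n = ln(46100/6200) / ln(1+0.00375) = ln(7.43548) / 0.003743 = 536.0061 months
= 536.0061/12 years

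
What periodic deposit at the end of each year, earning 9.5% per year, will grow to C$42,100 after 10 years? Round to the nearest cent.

FV-annuity factor = 15.560291; PMT = 42100 / 15.560291 = 2,705.6050

C$2,705.60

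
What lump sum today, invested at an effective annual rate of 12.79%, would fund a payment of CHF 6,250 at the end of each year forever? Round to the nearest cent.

PV = PMT / i = 6250 / 0.1279 = 48,866.3018

CHF 48,866.30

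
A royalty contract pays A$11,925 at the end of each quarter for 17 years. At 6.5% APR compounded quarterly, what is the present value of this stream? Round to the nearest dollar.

A$488,620

With 4 periods per year: i = 0.01625, n = 68.
PV = PMT · [1 − (1+i)^(−n)] / i = 11925 · 40.974412 = 488,619.8584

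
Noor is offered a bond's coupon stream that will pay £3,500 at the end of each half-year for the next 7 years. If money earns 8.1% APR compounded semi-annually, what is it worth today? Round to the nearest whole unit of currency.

i = 0.081/2 = 0.0405 per half-year; n = 7·2 = 14.
Annuity factor a(14|0.0405) = 10.528340; PV = 3500 × 10.528340 = 36,849.1917

£36,849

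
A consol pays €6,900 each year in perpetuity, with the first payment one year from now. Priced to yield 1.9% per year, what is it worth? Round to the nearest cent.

PV = C/r = 6900/0.019 = 363,157.8947

€363,157.89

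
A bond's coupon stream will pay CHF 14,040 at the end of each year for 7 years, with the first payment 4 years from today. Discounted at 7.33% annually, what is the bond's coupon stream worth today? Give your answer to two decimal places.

Value one period before first payment (t=3): 14040 × [1 − (1+0.0733)^(−7)] / 0.0733 = 14040 × 5.327835 = 74,802.8090
Discount back 3 years: 74,802.8090 × (1+0.0733)^(−3) = 74,802.8090 × 0.808792 = 60,499.8808

CHF 60,499.88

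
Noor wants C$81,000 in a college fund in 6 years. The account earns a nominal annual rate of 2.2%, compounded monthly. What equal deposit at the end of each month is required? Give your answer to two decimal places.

Periodic rate i = 0.022/12 = 0.00183333; n = 6 × 12 = 72 periods.
PMT = 81000 / ( [(1+0.00183333)^72 − 1] / 0.00183333 ) = 81000 / 76.892957 = 1,053.4125

C$1,053.41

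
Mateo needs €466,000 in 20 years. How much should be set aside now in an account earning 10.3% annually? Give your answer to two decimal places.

€65,595.74

Discount factor = (1+0.103)^(−20) = 0.140763; PV = 466,000 × 0.140763 = 65,595.7448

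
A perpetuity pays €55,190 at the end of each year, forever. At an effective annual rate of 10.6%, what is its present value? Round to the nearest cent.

€520,660.38

PV = PMT / i = 55190 / 0.106 = 520,660.3774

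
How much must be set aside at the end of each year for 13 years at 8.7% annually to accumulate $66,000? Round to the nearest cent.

PMT = 66000 / ( [(1+0.087)^13 − 1] / 0.087 ) = 66000 / 22.504644 = 2,932.7281

$2,932.73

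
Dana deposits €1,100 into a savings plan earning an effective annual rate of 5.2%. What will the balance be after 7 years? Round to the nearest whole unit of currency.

1,100 × (1+0.052)^7 = 1,100 × 1.425969 = 1,568.5662

€1,569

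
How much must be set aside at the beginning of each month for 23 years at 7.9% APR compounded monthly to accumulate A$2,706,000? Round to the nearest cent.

i = 0.079/12 = 0.00658333 per month; n = 23·12 = 276.
FV-annuity factor × (1+i) = 782.357928; PMT = 2.706e+06 / 782.357928 = 3,458.7749

A$3,458.77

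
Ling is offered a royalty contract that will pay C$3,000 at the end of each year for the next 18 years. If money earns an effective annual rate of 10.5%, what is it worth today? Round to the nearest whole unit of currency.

PV = 3000 × [1 − (1+0.105)^(−18)] / 0.105 = 3000 × 7.945146 = 23,835.4367

C$23,835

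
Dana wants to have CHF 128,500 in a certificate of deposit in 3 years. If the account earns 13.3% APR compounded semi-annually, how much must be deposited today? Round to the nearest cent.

i = 0.133/2 = 0.0665 per half-year; n = 3·2 = 6.
PV = 128,500 / (1 + 0.0665)^6 = 128,500 / 1.471517 = 87,324.8743

CHF 87,324.87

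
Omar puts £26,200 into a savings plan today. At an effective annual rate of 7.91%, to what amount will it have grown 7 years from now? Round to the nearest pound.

26,200 × (1+0.0791)^7 = 26,200 × 1.703852 = 44,640.9203

£44,641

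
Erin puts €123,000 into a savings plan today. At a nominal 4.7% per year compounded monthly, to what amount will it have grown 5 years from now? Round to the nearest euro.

€155,512

Periodic rate i = 0.047/12 = 0.00391667; n = 5 × 12 = 60 periods.
FV = 123,000 × (1 + 0.00391667)^60 = 155,512.3804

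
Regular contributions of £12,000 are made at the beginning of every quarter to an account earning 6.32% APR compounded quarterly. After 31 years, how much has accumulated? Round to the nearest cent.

i = 0.0632/4 = 0.0158 per quarter; n = 31·4 = 124.
Accumulation factor s(124|0.0158) × (1+i) = 384.835665; FV = 12000 × 384.835665 = 4,618,027.9768
(annuity-due: payments at period start, so ×(1+i).)

£4,618,027.98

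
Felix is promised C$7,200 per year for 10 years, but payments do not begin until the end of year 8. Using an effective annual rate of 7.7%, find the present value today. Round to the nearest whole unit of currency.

Value one period before first payment (t=7): 7200 × [1 − (1+0.077)^(−10)] / 0.077 = 7200 × 6.801834 = 48,973.2079
Discount back 7 years: 48,973.2079 × (1+0.077)^(−7) = 48,973.2079 × 0.594963 = 29,137.2546

C$29,137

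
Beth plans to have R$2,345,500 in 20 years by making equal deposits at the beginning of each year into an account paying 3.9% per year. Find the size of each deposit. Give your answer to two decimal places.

FV-annuity factor × (1+i) = 30.620365; PMT = 2.3455e+06 / 30.620365 = 76,599.3480

R$76,599.35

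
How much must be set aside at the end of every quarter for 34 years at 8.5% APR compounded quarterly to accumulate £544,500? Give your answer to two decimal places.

Periodic rate i = 0.085/4 = 0.02125; n = 34 × 4 = 136 periods.
FV-annuity factor = 774.431634; PMT = 544500 / 774.431634 = 703.0963

£703.10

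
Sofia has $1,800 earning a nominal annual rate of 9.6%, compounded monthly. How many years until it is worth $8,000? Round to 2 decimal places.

15.60 years

Periodic rate i = 0.096/12 = 0.008.
n = ln(8000/1800) / ln(1+0.008) = ln(4.44444) / 0.007968 = 187.2017 months
= 187.2017/12 years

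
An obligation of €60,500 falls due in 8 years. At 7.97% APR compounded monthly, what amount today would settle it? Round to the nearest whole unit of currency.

With 12 periods per year: i = 0.00664167, n = 96.
PV = FV·(1+i)^(−n) = 60,500 × 0.529675 = 32,045.3280

€32,045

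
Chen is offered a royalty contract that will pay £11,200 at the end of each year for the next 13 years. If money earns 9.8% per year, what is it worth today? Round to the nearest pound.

PV = PMT · [1 − (1+i)^(−n)] / i = 11200 · 7.177562 = 80,388.6938

£80,389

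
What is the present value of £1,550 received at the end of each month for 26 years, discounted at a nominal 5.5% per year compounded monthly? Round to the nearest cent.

£256,987.05

Periodic rate i = 0.055/12 = 0.00458333; n = 26 × 12 = 312 periods.
PV = PMT · [1 − (1+i)^(−n)] / i = 1550 · 165.798099 = 256,987.0528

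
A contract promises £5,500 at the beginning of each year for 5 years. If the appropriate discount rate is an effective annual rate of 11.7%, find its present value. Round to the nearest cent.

PV = PMT · [1 − (1+i)^(−n)] / i × (1+i) = 5500 · 4.056641 = 22,311.5236
Payments are at the start of each period, so multiply by (1+i).

£22,311.52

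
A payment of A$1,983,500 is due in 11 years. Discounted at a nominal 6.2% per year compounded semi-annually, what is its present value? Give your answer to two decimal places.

Periodic rate i = 0.062/2 = 0.031; n = 11 × 2 = 22 periods.
PV = 1,983,500 / (1 + 0.031)^22 = 1,983,500 / 1.957450 = 1,013,308.2267

A$1,013,308.23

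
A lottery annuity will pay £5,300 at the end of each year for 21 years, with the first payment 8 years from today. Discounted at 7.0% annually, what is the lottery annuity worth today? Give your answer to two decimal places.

£35,763.46

Value one period before first payment (t=7): 5300 × [1 − (1+0.07)^(−21)] / 0.07 = 5300 × 10.835527 = 57,428.2949
Discount back 7 years: 57,428.2949 × (1+0.07)^(−7) = 57,428.2949 × 0.622750 = 35,763.4558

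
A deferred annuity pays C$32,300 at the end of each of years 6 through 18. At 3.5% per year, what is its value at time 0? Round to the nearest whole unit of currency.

PV at t=5 (ordinary 13-year annuity): 32300 × a(13|0.035) = 32300 × 10.302738 = 332,778.4531
PV₀ = 332,778.4531 / (1+0.035)^5 = 332,778.4531 / 1.187686 = 280,190.5281

C$280,191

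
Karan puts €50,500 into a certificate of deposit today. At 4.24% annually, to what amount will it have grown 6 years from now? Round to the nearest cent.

€64,788.48

50,500 × (1+0.0424)^6 = 50,500 × 1.282940 = 64,788.4805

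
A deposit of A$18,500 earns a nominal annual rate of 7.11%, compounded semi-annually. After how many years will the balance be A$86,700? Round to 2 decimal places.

22.11 years

Periodic rate i = 0.0711/2 = 0.03555.
(1+i)^n = 86700/18500 = 4.68649, so n = ln 4.68649 / ln 1.03555 = 44.2188 half-years
= 44.2188/2 years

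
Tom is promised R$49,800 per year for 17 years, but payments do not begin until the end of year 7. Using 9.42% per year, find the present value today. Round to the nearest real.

R$241,360

PV at t=6 (ordinary 17-year annuity): 49800 × a(17|0.0942) = 49800 × 8.317949 = 414,233.8789
Discount back 6 years: 414,233.8789 × (1+0.0942)^(−6) = 414,233.8789 × 0.582666 = 241,360.0310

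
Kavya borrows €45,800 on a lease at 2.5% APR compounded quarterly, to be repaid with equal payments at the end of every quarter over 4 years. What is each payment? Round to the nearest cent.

€3,016.94

Periodic rate i = 0.025/4 = 0.00625; n = 4 × 4 = 16 periods.
PMT = 45800 / ( [1 − (1+0.00625)^(−16)] / 0.00625 ) = 45800 / 15.180952 = 3,016.9386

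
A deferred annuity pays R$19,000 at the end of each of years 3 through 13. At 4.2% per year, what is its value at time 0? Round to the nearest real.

R$151,661

PV at t=2 (ordinary 11-year annuity): 19000 × a(11|0.042) = 19000 × 8.666737 = 164,668.0077
Discount back 2 years: 164,668.0077 × (1+0.042)^(−2) = 164,668.0077 × 0.921010 = 151,660.9574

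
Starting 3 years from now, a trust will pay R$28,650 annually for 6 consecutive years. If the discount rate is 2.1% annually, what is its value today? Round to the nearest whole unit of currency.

PV at t=2 (ordinary 6-year annuity): 28650 × a(6|0.021) = 28650 × 5.582576 = 159,940.8111
Discount back 2 years: 159,940.8111 × (1+0.021)^(−2) = 159,940.8111 × 0.959287 = 153,429.1255

R$153,429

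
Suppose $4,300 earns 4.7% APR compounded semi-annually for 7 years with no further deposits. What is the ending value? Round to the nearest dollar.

Periodic rate i = 0.047/2 = 0.0235; n = 7 × 2 = 14 periods.
FV = PV·(1+i)^n = 4,300 × 1.384299 = 5,952.4851

$5,952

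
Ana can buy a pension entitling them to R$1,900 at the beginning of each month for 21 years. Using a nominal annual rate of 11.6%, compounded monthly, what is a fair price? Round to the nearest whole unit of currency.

R$180,881

i = 0.116/12 = 0.00966667 per month; n = 21·12 = 252.
PV = PMT · [1 − (1+i)^(−n)] / i × (1+i) = 1900 · 95.200430 = 180,880.8169
(Beginning-of-period payments → annuity-due factor ×(1+i).)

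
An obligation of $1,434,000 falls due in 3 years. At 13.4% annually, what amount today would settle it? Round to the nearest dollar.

Discount factor = (1+0.134)^(−3) = 0.685742; PV = 1,434,000 × 0.685742 = 983,354.2241

$983,354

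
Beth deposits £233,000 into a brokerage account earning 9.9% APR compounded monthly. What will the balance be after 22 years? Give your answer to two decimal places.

Periodic rate i = 0.099/12 = 0.00825; n = 22 × 12 = 264 periods.
FV = 233,000 × (1 + 0.00825)^264 = 2,038,772.7511

£2,038,772.75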